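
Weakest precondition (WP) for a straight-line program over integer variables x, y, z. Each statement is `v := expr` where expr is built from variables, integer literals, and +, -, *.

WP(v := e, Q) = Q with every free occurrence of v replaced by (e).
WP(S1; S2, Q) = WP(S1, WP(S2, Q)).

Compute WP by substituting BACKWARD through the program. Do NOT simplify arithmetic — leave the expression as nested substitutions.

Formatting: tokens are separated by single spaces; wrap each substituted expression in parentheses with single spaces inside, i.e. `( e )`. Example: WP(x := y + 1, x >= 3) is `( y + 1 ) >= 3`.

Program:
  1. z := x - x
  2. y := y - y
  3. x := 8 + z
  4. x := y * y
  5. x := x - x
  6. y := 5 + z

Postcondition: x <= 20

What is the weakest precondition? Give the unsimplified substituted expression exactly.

Answer: ( ( ( y - y ) * ( y - y ) ) - ( ( y - y ) * ( y - y ) ) ) <= 20

Derivation:
post: x <= 20
stmt 6: y := 5 + z  -- replace 0 occurrence(s) of y with (5 + z)
  => x <= 20
stmt 5: x := x - x  -- replace 1 occurrence(s) of x with (x - x)
  => ( x - x ) <= 20
stmt 4: x := y * y  -- replace 2 occurrence(s) of x with (y * y)
  => ( ( y * y ) - ( y * y ) ) <= 20
stmt 3: x := 8 + z  -- replace 0 occurrence(s) of x with (8 + z)
  => ( ( y * y ) - ( y * y ) ) <= 20
stmt 2: y := y - y  -- replace 4 occurrence(s) of y with (y - y)
  => ( ( ( y - y ) * ( y - y ) ) - ( ( y - y ) * ( y - y ) ) ) <= 20
stmt 1: z := x - x  -- replace 0 occurrence(s) of z with (x - x)
  => ( ( ( y - y ) * ( y - y ) ) - ( ( y - y ) * ( y - y ) ) ) <= 20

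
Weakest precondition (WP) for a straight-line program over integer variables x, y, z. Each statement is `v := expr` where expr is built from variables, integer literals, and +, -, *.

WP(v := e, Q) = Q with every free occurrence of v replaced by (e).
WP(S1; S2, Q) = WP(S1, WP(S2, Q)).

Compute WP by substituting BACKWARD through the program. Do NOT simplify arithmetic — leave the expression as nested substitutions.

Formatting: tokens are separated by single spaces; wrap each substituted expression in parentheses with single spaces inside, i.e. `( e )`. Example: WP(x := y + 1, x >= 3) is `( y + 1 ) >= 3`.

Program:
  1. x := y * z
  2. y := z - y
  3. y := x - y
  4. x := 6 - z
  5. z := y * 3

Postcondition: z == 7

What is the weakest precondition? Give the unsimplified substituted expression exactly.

post: z == 7
stmt 5: z := y * 3  -- replace 1 occurrence(s) of z with (y * 3)
  => ( y * 3 ) == 7
stmt 4: x := 6 - z  -- replace 0 occurrence(s) of x with (6 - z)
  => ( y * 3 ) == 7
stmt 3: y := x - y  -- replace 1 occurrence(s) of y with (x - y)
  => ( ( x - y ) * 3 ) == 7
stmt 2: y := z - y  -- replace 1 occurrence(s) of y with (z - y)
  => ( ( x - ( z - y ) ) * 3 ) == 7
stmt 1: x := y * z  -- replace 1 occurrence(s) of x with (y * z)
  => ( ( ( y * z ) - ( z - y ) ) * 3 ) == 7

Answer: ( ( ( y * z ) - ( z - y ) ) * 3 ) == 7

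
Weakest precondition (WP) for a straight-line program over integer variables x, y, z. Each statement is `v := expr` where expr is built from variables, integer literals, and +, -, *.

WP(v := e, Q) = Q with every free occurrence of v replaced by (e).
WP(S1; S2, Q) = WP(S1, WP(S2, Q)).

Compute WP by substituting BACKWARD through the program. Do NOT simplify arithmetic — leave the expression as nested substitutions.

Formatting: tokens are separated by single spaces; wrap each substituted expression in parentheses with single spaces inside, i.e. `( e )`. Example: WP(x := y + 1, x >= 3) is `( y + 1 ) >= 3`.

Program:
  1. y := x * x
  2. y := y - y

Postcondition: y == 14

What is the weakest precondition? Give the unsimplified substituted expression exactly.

Answer: ( ( x * x ) - ( x * x ) ) == 14

Derivation:
post: y == 14
stmt 2: y := y - y  -- replace 1 occurrence(s) of y with (y - y)
  => ( y - y ) == 14
stmt 1: y := x * x  -- replace 2 occurrence(s) of y with (x * x)
  => ( ( x * x ) - ( x * x ) ) == 14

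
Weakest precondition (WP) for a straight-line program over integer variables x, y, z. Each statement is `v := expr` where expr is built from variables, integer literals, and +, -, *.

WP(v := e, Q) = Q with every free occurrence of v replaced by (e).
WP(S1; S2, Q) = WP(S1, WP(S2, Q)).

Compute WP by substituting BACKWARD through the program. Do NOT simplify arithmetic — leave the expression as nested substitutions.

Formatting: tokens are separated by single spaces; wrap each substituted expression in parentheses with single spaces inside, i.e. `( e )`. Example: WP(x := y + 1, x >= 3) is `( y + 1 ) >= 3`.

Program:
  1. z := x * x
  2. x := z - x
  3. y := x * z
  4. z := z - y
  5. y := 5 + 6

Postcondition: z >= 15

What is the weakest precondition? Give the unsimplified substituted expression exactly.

Answer: ( ( x * x ) - ( ( ( x * x ) - x ) * ( x * x ) ) ) >= 15

Derivation:
post: z >= 15
stmt 5: y := 5 + 6  -- replace 0 occurrence(s) of y with (5 + 6)
  => z >= 15
stmt 4: z := z - y  -- replace 1 occurrence(s) of z with (z - y)
  => ( z - y ) >= 15
stmt 3: y := x * z  -- replace 1 occurrence(s) of y with (x * z)
  => ( z - ( x * z ) ) >= 15
stmt 2: x := z - x  -- replace 1 occurrence(s) of x with (z - x)
  => ( z - ( ( z - x ) * z ) ) >= 15
stmt 1: z := x * x  -- replace 3 occurrence(s) of z with (x * x)
  => ( ( x * x ) - ( ( ( x * x ) - x ) * ( x * x ) ) ) >= 15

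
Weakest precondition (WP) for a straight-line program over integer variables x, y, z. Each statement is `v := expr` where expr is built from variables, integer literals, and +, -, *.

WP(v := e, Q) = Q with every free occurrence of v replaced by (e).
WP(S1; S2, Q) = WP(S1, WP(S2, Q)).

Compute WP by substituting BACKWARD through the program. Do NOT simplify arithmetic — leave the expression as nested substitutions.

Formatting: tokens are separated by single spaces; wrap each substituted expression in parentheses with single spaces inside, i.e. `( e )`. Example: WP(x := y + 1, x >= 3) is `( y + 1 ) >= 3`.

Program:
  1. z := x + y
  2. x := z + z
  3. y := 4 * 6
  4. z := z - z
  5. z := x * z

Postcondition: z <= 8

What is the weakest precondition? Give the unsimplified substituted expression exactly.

Answer: ( ( ( x + y ) + ( x + y ) ) * ( ( x + y ) - ( x + y ) ) ) <= 8

Derivation:
post: z <= 8
stmt 5: z := x * z  -- replace 1 occurrence(s) of z with (x * z)
  => ( x * z ) <= 8
stmt 4: z := z - z  -- replace 1 occurrence(s) of z with (z - z)
  => ( x * ( z - z ) ) <= 8
stmt 3: y := 4 * 6  -- replace 0 occurrence(s) of y with (4 * 6)
  => ( x * ( z - z ) ) <= 8
stmt 2: x := z + z  -- replace 1 occurrence(s) of x with (z + z)
  => ( ( z + z ) * ( z - z ) ) <= 8
stmt 1: z := x + y  -- replace 4 occurrence(s) of z with (x + y)
  => ( ( ( x + y ) + ( x + y ) ) * ( ( x + y ) - ( x + y ) ) ) <= 8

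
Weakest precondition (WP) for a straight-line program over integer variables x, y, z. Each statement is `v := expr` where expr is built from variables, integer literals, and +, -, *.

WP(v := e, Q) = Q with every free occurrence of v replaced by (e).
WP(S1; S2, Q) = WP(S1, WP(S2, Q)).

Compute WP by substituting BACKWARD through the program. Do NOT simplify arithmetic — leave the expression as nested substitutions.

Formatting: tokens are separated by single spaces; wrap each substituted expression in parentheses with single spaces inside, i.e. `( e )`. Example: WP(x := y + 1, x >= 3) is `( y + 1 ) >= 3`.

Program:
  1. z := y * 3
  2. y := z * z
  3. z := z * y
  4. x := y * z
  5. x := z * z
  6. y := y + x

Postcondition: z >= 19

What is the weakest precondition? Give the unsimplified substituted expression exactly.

post: z >= 19
stmt 6: y := y + x  -- replace 0 occurrence(s) of y with (y + x)
  => z >= 19
stmt 5: x := z * z  -- replace 0 occurrence(s) of x with (z * z)
  => z >= 19
stmt 4: x := y * z  -- replace 0 occurrence(s) of x with (y * z)
  => z >= 19
stmt 3: z := z * y  -- replace 1 occurrence(s) of z with (z * y)
  => ( z * y ) >= 19
stmt 2: y := z * z  -- replace 1 occurrence(s) of y with (z * z)
  => ( z * ( z * z ) ) >= 19
stmt 1: z := y * 3  -- replace 3 occurrence(s) of z with (y * 3)
  => ( ( y * 3 ) * ( ( y * 3 ) * ( y * 3 ) ) ) >= 19

Answer: ( ( y * 3 ) * ( ( y * 3 ) * ( y * 3 ) ) ) >= 19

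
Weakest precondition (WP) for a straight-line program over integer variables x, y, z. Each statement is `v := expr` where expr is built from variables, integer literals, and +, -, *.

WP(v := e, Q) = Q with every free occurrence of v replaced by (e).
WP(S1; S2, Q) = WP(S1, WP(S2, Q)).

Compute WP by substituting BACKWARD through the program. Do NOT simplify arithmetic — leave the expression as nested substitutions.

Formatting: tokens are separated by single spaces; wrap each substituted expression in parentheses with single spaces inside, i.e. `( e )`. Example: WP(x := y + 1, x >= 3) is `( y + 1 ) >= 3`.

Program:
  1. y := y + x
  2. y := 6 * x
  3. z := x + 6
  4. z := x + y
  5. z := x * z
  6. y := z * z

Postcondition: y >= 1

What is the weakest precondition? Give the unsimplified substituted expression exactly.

Answer: ( ( x * ( x + ( 6 * x ) ) ) * ( x * ( x + ( 6 * x ) ) ) ) >= 1

Derivation:
post: y >= 1
stmt 6: y := z * z  -- replace 1 occurrence(s) of y with (z * z)
  => ( z * z ) >= 1
stmt 5: z := x * z  -- replace 2 occurrence(s) of z with (x * z)
  => ( ( x * z ) * ( x * z ) ) >= 1
stmt 4: z := x + y  -- replace 2 occurrence(s) of z with (x + y)
  => ( ( x * ( x + y ) ) * ( x * ( x + y ) ) ) >= 1
stmt 3: z := x + 6  -- replace 0 occurrence(s) of z with (x + 6)
  => ( ( x * ( x + y ) ) * ( x * ( x + y ) ) ) >= 1
stmt 2: y := 6 * x  -- replace 2 occurrence(s) of y with (6 * x)
  => ( ( x * ( x + ( 6 * x ) ) ) * ( x * ( x + ( 6 * x ) ) ) ) >= 1
stmt 1: y := y + x  -- replace 0 occurrence(s) of y with (y + x)
  => ( ( x * ( x + ( 6 * x ) ) ) * ( x * ( x + ( 6 * x ) ) ) ) >= 1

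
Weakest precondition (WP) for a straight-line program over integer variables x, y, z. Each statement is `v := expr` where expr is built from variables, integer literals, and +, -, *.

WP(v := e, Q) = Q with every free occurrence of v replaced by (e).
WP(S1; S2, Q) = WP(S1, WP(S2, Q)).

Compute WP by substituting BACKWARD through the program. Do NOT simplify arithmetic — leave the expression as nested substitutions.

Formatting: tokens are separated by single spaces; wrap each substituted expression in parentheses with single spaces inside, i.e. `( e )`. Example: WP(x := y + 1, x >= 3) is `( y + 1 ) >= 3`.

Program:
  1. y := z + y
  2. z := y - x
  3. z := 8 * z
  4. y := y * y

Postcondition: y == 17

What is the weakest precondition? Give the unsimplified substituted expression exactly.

post: y == 17
stmt 4: y := y * y  -- replace 1 occurrence(s) of y with (y * y)
  => ( y * y ) == 17
stmt 3: z := 8 * z  -- replace 0 occurrence(s) of z with (8 * z)
  => ( y * y ) == 17
stmt 2: z := y - x  -- replace 0 occurrence(s) of z with (y - x)
  => ( y * y ) == 17
stmt 1: y := z + y  -- replace 2 occurrence(s) of y with (z + y)
  => ( ( z + y ) * ( z + y ) ) == 17

Answer: ( ( z + y ) * ( z + y ) ) == 17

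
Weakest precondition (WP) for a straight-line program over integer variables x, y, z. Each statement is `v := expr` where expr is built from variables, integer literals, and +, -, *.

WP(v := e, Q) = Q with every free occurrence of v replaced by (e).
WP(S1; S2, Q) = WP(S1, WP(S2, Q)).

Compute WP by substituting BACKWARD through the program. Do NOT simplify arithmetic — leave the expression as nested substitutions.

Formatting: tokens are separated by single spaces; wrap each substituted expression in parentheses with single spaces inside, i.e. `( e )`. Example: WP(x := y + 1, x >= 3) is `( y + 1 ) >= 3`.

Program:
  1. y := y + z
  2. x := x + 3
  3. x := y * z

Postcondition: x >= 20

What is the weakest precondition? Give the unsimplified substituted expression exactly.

post: x >= 20
stmt 3: x := y * z  -- replace 1 occurrence(s) of x with (y * z)
  => ( y * z ) >= 20
stmt 2: x := x + 3  -- replace 0 occurrence(s) of x with (x + 3)
  => ( y * z ) >= 20
stmt 1: y := y + z  -- replace 1 occurrence(s) of y with (y + z)
  => ( ( y + z ) * z ) >= 20

Answer: ( ( y + z ) * z ) >= 20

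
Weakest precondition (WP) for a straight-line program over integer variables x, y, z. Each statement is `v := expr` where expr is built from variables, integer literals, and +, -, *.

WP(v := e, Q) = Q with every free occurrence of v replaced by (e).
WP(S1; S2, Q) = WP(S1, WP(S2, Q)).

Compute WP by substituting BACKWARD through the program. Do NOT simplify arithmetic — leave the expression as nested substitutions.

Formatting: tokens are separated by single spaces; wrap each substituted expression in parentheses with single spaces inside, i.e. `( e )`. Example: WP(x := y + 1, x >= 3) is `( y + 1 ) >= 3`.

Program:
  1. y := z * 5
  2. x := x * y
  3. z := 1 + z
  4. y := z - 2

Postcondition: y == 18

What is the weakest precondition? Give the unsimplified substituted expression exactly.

post: y == 18
stmt 4: y := z - 2  -- replace 1 occurrence(s) of y with (z - 2)
  => ( z - 2 ) == 18
stmt 3: z := 1 + z  -- replace 1 occurrence(s) of z with (1 + z)
  => ( ( 1 + z ) - 2 ) == 18
stmt 2: x := x * y  -- replace 0 occurrence(s) of x with (x * y)
  => ( ( 1 + z ) - 2 ) == 18
stmt 1: y := z * 5  -- replace 0 occurrence(s) of y with (z * 5)
  => ( ( 1 + z ) - 2 ) == 18

Answer: ( ( 1 + z ) - 2 ) == 18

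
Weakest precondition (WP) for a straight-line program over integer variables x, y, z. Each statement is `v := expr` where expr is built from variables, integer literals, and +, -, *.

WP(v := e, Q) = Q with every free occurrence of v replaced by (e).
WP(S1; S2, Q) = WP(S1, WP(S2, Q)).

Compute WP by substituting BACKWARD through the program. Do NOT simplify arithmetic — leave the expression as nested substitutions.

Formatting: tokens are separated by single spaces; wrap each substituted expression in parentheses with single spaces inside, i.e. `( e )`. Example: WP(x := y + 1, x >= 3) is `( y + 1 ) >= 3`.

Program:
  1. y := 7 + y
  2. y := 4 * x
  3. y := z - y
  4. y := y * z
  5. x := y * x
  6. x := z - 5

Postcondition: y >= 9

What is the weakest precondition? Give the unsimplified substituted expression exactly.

Answer: ( ( z - ( 4 * x ) ) * z ) >= 9

Derivation:
post: y >= 9
stmt 6: x := z - 5  -- replace 0 occurrence(s) of x with (z - 5)
  => y >= 9
stmt 5: x := y * x  -- replace 0 occurrence(s) of x with (y * x)
  => y >= 9
stmt 4: y := y * z  -- replace 1 occurrence(s) of y with (y * z)
  => ( y * z ) >= 9
stmt 3: y := z - y  -- replace 1 occurrence(s) of y with (z - y)
  => ( ( z - y ) * z ) >= 9
stmt 2: y := 4 * x  -- replace 1 occurrence(s) of y with (4 * x)
  => ( ( z - ( 4 * x ) ) * z ) >= 9
stmt 1: y := 7 + y  -- replace 0 occurrence(s) of y with (7 + y)
  => ( ( z - ( 4 * x ) ) * z ) >= 9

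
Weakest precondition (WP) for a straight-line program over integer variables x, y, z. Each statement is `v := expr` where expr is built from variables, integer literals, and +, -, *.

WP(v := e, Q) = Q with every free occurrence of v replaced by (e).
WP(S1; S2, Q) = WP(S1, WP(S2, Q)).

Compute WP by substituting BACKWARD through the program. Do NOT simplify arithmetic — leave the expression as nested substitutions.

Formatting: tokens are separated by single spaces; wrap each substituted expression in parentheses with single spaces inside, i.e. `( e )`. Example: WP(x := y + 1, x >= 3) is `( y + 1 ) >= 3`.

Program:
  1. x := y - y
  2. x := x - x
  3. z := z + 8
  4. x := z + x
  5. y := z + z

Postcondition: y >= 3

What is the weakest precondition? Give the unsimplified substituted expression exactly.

post: y >= 3
stmt 5: y := z + z  -- replace 1 occurrence(s) of y with (z + z)
  => ( z + z ) >= 3
stmt 4: x := z + x  -- replace 0 occurrence(s) of x with (z + x)
  => ( z + z ) >= 3
stmt 3: z := z + 8  -- replace 2 occurrence(s) of z with (z + 8)
  => ( ( z + 8 ) + ( z + 8 ) ) >= 3
stmt 2: x := x - x  -- replace 0 occurrence(s) of x with (x - x)
  => ( ( z + 8 ) + ( z + 8 ) ) >= 3
stmt 1: x := y - y  -- replace 0 occurrence(s) of x with (y - y)
  => ( ( z + 8 ) + ( z + 8 ) ) >= 3

Answer: ( ( z + 8 ) + ( z + 8 ) ) >= 3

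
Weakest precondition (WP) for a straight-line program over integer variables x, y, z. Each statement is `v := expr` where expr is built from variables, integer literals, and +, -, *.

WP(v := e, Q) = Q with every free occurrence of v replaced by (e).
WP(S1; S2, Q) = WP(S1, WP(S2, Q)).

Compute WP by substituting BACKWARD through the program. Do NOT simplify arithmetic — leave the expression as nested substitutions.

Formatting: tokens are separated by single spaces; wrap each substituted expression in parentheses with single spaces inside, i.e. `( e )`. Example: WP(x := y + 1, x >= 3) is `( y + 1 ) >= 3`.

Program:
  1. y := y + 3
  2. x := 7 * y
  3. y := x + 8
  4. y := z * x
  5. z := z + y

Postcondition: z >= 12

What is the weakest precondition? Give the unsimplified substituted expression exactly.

post: z >= 12
stmt 5: z := z + y  -- replace 1 occurrence(s) of z with (z + y)
  => ( z + y ) >= 12
stmt 4: y := z * x  -- replace 1 occurrence(s) of y with (z * x)
  => ( z + ( z * x ) ) >= 12
stmt 3: y := x + 8  -- replace 0 occurrence(s) of y with (x + 8)
  => ( z + ( z * x ) ) >= 12
stmt 2: x := 7 * y  -- replace 1 occurrence(s) of x with (7 * y)
  => ( z + ( z * ( 7 * y ) ) ) >= 12
stmt 1: y := y + 3  -- replace 1 occurrence(s) of y with (y + 3)
  => ( z + ( z * ( 7 * ( y + 3 ) ) ) ) >= 12

Answer: ( z + ( z * ( 7 * ( y + 3 ) ) ) ) >= 12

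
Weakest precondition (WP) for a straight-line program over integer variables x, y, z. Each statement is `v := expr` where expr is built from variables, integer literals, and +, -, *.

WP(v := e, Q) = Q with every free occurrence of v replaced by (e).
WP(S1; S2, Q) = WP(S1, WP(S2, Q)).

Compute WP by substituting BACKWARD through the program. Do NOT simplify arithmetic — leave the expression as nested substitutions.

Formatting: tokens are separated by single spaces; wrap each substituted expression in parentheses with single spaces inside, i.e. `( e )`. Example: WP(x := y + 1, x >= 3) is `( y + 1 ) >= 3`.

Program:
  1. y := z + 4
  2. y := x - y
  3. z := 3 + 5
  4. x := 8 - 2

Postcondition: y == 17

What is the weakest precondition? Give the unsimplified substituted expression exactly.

Answer: ( x - ( z + 4 ) ) == 17

Derivation:
post: y == 17
stmt 4: x := 8 - 2  -- replace 0 occurrence(s) of x with (8 - 2)
  => y == 17
stmt 3: z := 3 + 5  -- replace 0 occurrence(s) of z with (3 + 5)
  => y == 17
stmt 2: y := x - y  -- replace 1 occurrence(s) of y with (x - y)
  => ( x - y ) == 17
stmt 1: y := z + 4  -- replace 1 occurrence(s) of y with (z + 4)
  => ( x - ( z + 4 ) ) == 17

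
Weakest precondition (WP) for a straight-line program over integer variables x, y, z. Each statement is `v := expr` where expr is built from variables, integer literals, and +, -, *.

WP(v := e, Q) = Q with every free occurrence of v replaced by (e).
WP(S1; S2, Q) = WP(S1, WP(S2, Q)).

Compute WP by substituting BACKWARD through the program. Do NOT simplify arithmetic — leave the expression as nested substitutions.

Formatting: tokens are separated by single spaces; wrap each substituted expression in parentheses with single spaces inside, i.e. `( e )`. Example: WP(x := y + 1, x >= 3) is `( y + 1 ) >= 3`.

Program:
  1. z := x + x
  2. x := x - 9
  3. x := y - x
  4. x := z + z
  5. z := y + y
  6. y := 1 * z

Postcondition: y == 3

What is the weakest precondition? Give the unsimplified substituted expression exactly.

Answer: ( 1 * ( y + y ) ) == 3

Derivation:
post: y == 3
stmt 6: y := 1 * z  -- replace 1 occurrence(s) of y with (1 * z)
  => ( 1 * z ) == 3
stmt 5: z := y + y  -- replace 1 occurrence(s) of z with (y + y)
  => ( 1 * ( y + y ) ) == 3
stmt 4: x := z + z  -- replace 0 occurrence(s) of x with (z + z)
  => ( 1 * ( y + y ) ) == 3
stmt 3: x := y - x  -- replace 0 occurrence(s) of x with (y - x)
  => ( 1 * ( y + y ) ) == 3
stmt 2: x := x - 9  -- replace 0 occurrence(s) of x with (x - 9)
  => ( 1 * ( y + y ) ) == 3
stmt 1: z := x + x  -- replace 0 occurrence(s) of z with (x + x)
  => ( 1 * ( y + y ) ) == 3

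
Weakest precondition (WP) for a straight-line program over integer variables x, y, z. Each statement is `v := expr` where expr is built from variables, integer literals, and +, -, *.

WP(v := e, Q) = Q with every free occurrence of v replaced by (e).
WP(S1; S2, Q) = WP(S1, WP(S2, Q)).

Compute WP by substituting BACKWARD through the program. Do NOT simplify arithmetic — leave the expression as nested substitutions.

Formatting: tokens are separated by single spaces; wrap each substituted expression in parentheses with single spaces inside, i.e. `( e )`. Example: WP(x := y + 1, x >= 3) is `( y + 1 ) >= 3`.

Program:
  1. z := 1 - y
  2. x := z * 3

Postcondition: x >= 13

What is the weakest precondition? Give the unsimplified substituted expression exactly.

post: x >= 13
stmt 2: x := z * 3  -- replace 1 occurrence(s) of x with (z * 3)
  => ( z * 3 ) >= 13
stmt 1: z := 1 - y  -- replace 1 occurrence(s) of z with (1 - y)
  => ( ( 1 - y ) * 3 ) >= 13

Answer: ( ( 1 - y ) * 3 ) >= 13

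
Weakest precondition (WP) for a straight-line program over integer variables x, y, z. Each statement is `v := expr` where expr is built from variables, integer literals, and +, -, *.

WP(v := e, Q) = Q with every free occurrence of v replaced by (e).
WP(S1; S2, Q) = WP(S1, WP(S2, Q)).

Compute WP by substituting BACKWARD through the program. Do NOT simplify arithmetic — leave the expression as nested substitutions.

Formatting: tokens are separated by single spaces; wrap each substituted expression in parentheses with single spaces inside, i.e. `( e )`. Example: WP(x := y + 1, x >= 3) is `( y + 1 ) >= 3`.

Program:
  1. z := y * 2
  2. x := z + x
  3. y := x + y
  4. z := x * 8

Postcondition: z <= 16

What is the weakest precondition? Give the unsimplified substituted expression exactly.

Answer: ( ( ( y * 2 ) + x ) * 8 ) <= 16

Derivation:
post: z <= 16
stmt 4: z := x * 8  -- replace 1 occurrence(s) of z with (x * 8)
  => ( x * 8 ) <= 16
stmt 3: y := x + y  -- replace 0 occurrence(s) of y with (x + y)
  => ( x * 8 ) <= 16
stmt 2: x := z + x  -- replace 1 occurrence(s) of x with (z + x)
  => ( ( z + x ) * 8 ) <= 16
stmt 1: z := y * 2  -- replace 1 occurrence(s) of z with (y * 2)
  => ( ( ( y * 2 ) + x ) * 8 ) <= 16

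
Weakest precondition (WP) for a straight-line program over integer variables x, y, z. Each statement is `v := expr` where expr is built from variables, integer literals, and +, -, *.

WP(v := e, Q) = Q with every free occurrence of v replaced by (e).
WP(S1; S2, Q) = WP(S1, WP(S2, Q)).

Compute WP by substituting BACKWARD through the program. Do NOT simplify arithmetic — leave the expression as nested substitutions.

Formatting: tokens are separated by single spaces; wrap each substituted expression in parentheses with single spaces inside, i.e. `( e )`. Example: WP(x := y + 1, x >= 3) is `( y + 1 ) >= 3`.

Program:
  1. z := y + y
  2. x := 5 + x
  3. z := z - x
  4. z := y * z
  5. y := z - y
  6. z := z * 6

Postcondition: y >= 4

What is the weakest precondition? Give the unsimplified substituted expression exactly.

post: y >= 4
stmt 6: z := z * 6  -- replace 0 occurrence(s) of z with (z * 6)
  => y >= 4
stmt 5: y := z - y  -- replace 1 occurrence(s) of y with (z - y)
  => ( z - y ) >= 4
stmt 4: z := y * z  -- replace 1 occurrence(s) of z with (y * z)
  => ( ( y * z ) - y ) >= 4
stmt 3: z := z - x  -- replace 1 occurrence(s) of z with (z - x)
  => ( ( y * ( z - x ) ) - y ) >= 4
stmt 2: x := 5 + x  -- replace 1 occurrence(s) of x with (5 + x)
  => ( ( y * ( z - ( 5 + x ) ) ) - y ) >= 4
stmt 1: z := y + y  -- replace 1 occurrence(s) of z with (y + y)
  => ( ( y * ( ( y + y ) - ( 5 + x ) ) ) - y ) >= 4

Answer: ( ( y * ( ( y + y ) - ( 5 + x ) ) ) - y ) >= 4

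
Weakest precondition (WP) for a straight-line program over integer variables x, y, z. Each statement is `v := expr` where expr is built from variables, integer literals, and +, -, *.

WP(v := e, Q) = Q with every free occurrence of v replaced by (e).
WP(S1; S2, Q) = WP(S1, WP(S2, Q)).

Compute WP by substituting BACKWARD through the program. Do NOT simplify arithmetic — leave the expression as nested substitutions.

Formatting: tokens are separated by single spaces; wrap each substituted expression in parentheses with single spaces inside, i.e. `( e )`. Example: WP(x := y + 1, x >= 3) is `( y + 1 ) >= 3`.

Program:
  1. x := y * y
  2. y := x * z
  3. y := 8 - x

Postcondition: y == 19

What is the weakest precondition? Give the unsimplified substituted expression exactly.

post: y == 19
stmt 3: y := 8 - x  -- replace 1 occurrence(s) of y with (8 - x)
  => ( 8 - x ) == 19
stmt 2: y := x * z  -- replace 0 occurrence(s) of y with (x * z)
  => ( 8 - x ) == 19
stmt 1: x := y * y  -- replace 1 occurrence(s) of x with (y * y)
  => ( 8 - ( y * y ) ) == 19

Answer: ( 8 - ( y * y ) ) == 19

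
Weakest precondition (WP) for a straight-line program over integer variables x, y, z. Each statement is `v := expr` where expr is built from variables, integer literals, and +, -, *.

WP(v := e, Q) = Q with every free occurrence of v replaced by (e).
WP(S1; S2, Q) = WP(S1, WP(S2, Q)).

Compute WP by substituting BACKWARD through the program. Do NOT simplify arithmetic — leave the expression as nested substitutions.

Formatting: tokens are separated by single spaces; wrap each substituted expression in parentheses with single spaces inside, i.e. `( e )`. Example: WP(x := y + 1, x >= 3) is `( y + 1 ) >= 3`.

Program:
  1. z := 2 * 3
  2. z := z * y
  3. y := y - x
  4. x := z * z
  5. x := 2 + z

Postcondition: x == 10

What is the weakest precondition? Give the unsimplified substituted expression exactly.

Answer: ( 2 + ( ( 2 * 3 ) * y ) ) == 10

Derivation:
post: x == 10
stmt 5: x := 2 + z  -- replace 1 occurrence(s) of x with (2 + z)
  => ( 2 + z ) == 10
stmt 4: x := z * z  -- replace 0 occurrence(s) of x with (z * z)
  => ( 2 + z ) == 10
stmt 3: y := y - x  -- replace 0 occurrence(s) of y with (y - x)
  => ( 2 + z ) == 10
stmt 2: z := z * y  -- replace 1 occurrence(s) of z with (z * y)
  => ( 2 + ( z * y ) ) == 10
stmt 1: z := 2 * 3  -- replace 1 occurrence(s) of z with (2 * 3)
  => ( 2 + ( ( 2 * 3 ) * y ) ) == 10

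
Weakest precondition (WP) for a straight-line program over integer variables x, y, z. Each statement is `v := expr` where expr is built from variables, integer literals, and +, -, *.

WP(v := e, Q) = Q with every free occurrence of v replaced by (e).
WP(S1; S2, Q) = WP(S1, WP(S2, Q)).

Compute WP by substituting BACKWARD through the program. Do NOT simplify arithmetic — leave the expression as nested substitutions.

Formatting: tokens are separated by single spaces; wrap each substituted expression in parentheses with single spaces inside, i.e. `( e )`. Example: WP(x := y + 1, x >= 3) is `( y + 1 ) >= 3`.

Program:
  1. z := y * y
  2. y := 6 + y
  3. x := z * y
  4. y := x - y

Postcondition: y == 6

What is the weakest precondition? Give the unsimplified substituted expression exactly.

Answer: ( ( ( y * y ) * ( 6 + y ) ) - ( 6 + y ) ) == 6

Derivation:
post: y == 6
stmt 4: y := x - y  -- replace 1 occurrence(s) of y with (x - y)
  => ( x - y ) == 6
stmt 3: x := z * y  -- replace 1 occurrence(s) of x with (z * y)
  => ( ( z * y ) - y ) == 6
stmt 2: y := 6 + y  -- replace 2 occurrence(s) of y with (6 + y)
  => ( ( z * ( 6 + y ) ) - ( 6 + y ) ) == 6
stmt 1: z := y * y  -- replace 1 occurrence(s) of z with (y * y)
  => ( ( ( y * y ) * ( 6 + y ) ) - ( 6 + y ) ) == 6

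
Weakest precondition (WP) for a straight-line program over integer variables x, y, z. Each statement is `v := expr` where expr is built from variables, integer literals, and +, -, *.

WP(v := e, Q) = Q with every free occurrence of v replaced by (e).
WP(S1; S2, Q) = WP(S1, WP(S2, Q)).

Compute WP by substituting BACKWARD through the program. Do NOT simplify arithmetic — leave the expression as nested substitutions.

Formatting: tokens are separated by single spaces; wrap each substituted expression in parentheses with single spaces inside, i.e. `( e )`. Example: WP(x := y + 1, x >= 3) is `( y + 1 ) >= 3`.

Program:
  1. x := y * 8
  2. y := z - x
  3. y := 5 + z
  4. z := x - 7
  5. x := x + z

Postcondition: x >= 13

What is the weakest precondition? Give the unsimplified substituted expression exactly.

Answer: ( ( y * 8 ) + ( ( y * 8 ) - 7 ) ) >= 13

Derivation:
post: x >= 13
stmt 5: x := x + z  -- replace 1 occurrence(s) of x with (x + z)
  => ( x + z ) >= 13
stmt 4: z := x - 7  -- replace 1 occurrence(s) of z with (x - 7)
  => ( x + ( x - 7 ) ) >= 13
stmt 3: y := 5 + z  -- replace 0 occurrence(s) of y with (5 + z)
  => ( x + ( x - 7 ) ) >= 13
stmt 2: y := z - x  -- replace 0 occurrence(s) of y with (z - x)
  => ( x + ( x - 7 ) ) >= 13
stmt 1: x := y * 8  -- replace 2 occurrence(s) of x with (y * 8)
  => ( ( y * 8 ) + ( ( y * 8 ) - 7 ) ) >= 13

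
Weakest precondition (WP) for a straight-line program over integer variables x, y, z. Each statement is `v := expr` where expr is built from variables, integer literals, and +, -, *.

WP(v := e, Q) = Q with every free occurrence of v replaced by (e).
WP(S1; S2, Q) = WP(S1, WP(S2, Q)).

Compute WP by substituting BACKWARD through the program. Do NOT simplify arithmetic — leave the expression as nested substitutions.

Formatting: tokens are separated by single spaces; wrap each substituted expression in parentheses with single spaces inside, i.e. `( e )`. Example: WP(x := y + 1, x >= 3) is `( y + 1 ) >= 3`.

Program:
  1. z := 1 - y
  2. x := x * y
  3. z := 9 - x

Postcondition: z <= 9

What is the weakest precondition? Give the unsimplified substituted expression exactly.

post: z <= 9
stmt 3: z := 9 - x  -- replace 1 occurrence(s) of z with (9 - x)
  => ( 9 - x ) <= 9
stmt 2: x := x * y  -- replace 1 occurrence(s) of x with (x * y)
  => ( 9 - ( x * y ) ) <= 9
stmt 1: z := 1 - y  -- replace 0 occurrence(s) of z with (1 - y)
  => ( 9 - ( x * y ) ) <= 9

Answer: ( 9 - ( x * y ) ) <= 9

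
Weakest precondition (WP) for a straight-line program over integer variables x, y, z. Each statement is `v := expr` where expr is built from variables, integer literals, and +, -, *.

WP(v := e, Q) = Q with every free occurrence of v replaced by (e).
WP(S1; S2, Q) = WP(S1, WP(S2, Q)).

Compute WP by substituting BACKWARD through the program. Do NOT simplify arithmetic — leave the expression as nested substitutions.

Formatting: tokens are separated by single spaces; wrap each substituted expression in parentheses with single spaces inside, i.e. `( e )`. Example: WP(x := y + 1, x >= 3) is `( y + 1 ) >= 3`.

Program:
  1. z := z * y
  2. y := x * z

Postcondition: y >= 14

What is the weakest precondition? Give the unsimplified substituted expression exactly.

post: y >= 14
stmt 2: y := x * z  -- replace 1 occurrence(s) of y with (x * z)
  => ( x * z ) >= 14
stmt 1: z := z * y  -- replace 1 occurrence(s) of z with (z * y)
  => ( x * ( z * y ) ) >= 14

Answer: ( x * ( z * y ) ) >= 14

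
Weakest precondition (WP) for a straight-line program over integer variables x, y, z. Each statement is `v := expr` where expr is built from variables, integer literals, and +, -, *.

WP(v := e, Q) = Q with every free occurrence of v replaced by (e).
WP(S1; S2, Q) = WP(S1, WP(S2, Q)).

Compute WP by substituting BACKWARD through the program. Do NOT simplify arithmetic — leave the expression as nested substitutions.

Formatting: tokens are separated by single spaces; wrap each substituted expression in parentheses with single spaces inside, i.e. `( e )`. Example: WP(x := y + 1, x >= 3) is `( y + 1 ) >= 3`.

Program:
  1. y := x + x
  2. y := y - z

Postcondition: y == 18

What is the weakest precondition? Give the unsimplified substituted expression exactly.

Answer: ( ( x + x ) - z ) == 18

Derivation:
post: y == 18
stmt 2: y := y - z  -- replace 1 occurrence(s) of y with (y - z)
  => ( y - z ) == 18
stmt 1: y := x + x  -- replace 1 occurrence(s) of y with (x + x)
  => ( ( x + x ) - z ) == 18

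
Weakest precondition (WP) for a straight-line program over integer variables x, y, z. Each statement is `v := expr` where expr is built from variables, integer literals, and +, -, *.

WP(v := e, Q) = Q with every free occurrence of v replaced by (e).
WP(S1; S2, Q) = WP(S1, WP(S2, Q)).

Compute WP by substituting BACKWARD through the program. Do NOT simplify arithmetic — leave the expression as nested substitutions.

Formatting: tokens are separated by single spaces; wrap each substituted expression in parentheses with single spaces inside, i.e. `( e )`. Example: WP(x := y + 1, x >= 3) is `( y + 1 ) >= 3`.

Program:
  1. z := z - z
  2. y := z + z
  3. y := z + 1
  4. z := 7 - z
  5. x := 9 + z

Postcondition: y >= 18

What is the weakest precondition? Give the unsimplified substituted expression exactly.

post: y >= 18
stmt 5: x := 9 + z  -- replace 0 occurrence(s) of x with (9 + z)
  => y >= 18
stmt 4: z := 7 - z  -- replace 0 occurrence(s) of z with (7 - z)
  => y >= 18
stmt 3: y := z + 1  -- replace 1 occurrence(s) of y with (z + 1)
  => ( z + 1 ) >= 18
stmt 2: y := z + z  -- replace 0 occurrence(s) of y with (z + z)
  => ( z + 1 ) >= 18
stmt 1: z := z - z  -- replace 1 occurrence(s) of z with (z - z)
  => ( ( z - z ) + 1 ) >= 18

Answer: ( ( z - z ) + 1 ) >= 18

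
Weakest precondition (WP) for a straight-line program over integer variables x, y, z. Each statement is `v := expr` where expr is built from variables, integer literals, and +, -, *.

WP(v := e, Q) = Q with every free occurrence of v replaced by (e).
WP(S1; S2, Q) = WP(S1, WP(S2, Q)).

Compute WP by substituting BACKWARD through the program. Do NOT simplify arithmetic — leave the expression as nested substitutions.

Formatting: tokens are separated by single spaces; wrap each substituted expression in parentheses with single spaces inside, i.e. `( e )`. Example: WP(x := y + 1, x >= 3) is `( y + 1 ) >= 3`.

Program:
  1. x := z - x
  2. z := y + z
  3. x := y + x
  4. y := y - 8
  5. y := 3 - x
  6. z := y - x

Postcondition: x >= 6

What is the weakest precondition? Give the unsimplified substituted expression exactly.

post: x >= 6
stmt 6: z := y - x  -- replace 0 occurrence(s) of z with (y - x)
  => x >= 6
stmt 5: y := 3 - x  -- replace 0 occurrence(s) of y with (3 - x)
  => x >= 6
stmt 4: y := y - 8  -- replace 0 occurrence(s) of y with (y - 8)
  => x >= 6
stmt 3: x := y + x  -- replace 1 occurrence(s) of x with (y + x)
  => ( y + x ) >= 6
stmt 2: z := y + z  -- replace 0 occurrence(s) of z with (y + z)
  => ( y + x ) >= 6
stmt 1: x := z - x  -- replace 1 occurrence(s) of x with (z - x)
  => ( y + ( z - x ) ) >= 6

Answer: ( y + ( z - x ) ) >= 6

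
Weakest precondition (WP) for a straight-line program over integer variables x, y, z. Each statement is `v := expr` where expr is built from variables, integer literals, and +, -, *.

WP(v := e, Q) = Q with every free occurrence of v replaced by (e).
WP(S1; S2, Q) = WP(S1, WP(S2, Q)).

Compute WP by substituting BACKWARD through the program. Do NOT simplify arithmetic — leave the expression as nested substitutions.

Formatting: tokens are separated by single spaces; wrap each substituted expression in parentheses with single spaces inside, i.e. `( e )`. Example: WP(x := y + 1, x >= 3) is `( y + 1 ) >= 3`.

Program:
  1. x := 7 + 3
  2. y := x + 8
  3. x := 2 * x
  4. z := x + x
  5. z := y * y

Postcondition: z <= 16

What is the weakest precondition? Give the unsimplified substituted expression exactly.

Answer: ( ( ( 7 + 3 ) + 8 ) * ( ( 7 + 3 ) + 8 ) ) <= 16

Derivation:
post: z <= 16
stmt 5: z := y * y  -- replace 1 occurrence(s) of z with (y * y)
  => ( y * y ) <= 16
stmt 4: z := x + x  -- replace 0 occurrence(s) of z with (x + x)
  => ( y * y ) <= 16
stmt 3: x := 2 * x  -- replace 0 occurrence(s) of x with (2 * x)
  => ( y * y ) <= 16
stmt 2: y := x + 8  -- replace 2 occurrence(s) of y with (x + 8)
  => ( ( x + 8 ) * ( x + 8 ) ) <= 16
stmt 1: x := 7 + 3  -- replace 2 occurrence(s) of x with (7 + 3)
  => ( ( ( 7 + 3 ) + 8 ) * ( ( 7 + 3 ) + 8 ) ) <= 16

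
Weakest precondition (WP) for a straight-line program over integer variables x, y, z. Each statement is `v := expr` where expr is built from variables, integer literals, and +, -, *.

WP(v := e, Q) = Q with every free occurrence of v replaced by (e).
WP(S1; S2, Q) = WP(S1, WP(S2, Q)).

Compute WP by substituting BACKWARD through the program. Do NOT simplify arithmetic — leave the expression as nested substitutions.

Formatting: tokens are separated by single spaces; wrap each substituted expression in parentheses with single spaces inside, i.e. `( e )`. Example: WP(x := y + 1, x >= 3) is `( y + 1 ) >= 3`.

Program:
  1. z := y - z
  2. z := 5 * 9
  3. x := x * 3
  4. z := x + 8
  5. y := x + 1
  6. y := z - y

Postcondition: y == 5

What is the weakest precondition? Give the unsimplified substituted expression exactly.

Answer: ( ( ( x * 3 ) + 8 ) - ( ( x * 3 ) + 1 ) ) == 5

Derivation:
post: y == 5
stmt 6: y := z - y  -- replace 1 occurrence(s) of y with (z - y)
  => ( z - y ) == 5
stmt 5: y := x + 1  -- replace 1 occurrence(s) of y with (x + 1)
  => ( z - ( x + 1 ) ) == 5
stmt 4: z := x + 8  -- replace 1 occurrence(s) of z with (x + 8)
  => ( ( x + 8 ) - ( x + 1 ) ) == 5
stmt 3: x := x * 3  -- replace 2 occurrence(s) of x with (x * 3)
  => ( ( ( x * 3 ) + 8 ) - ( ( x * 3 ) + 1 ) ) == 5
stmt 2: z := 5 * 9  -- replace 0 occurrence(s) of z with (5 * 9)
  => ( ( ( x * 3 ) + 8 ) - ( ( x * 3 ) + 1 ) ) == 5
stmt 1: z := y - z  -- replace 0 occurrence(s) of z with (y - z)
  => ( ( ( x * 3 ) + 8 ) - ( ( x * 3 ) + 1 ) ) == 5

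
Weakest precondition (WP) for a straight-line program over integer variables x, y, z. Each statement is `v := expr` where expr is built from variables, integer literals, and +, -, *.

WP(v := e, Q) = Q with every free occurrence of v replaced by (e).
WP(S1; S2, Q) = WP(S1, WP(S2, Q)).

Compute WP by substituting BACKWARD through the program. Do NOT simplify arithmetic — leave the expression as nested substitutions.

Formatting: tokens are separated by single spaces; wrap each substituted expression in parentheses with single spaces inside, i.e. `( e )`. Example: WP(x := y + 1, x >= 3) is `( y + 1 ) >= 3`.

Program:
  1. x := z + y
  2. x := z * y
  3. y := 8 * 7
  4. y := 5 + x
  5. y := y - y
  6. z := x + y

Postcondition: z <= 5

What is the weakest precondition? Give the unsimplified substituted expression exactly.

Answer: ( ( z * y ) + ( ( 5 + ( z * y ) ) - ( 5 + ( z * y ) ) ) ) <= 5

Derivation:
post: z <= 5
stmt 6: z := x + y  -- replace 1 occurrence(s) of z with (x + y)
  => ( x + y ) <= 5
stmt 5: y := y - y  -- replace 1 occurrence(s) of y with (y - y)
  => ( x + ( y - y ) ) <= 5
stmt 4: y := 5 + x  -- replace 2 occurrence(s) of y with (5 + x)
  => ( x + ( ( 5 + x ) - ( 5 + x ) ) ) <= 5
stmt 3: y := 8 * 7  -- replace 0 occurrence(s) of y with (8 * 7)
  => ( x + ( ( 5 + x ) - ( 5 + x ) ) ) <= 5
stmt 2: x := z * y  -- replace 3 occurrence(s) of x with (z * y)
  => ( ( z * y ) + ( ( 5 + ( z * y ) ) - ( 5 + ( z * y ) ) ) ) <= 5
stmt 1: x := z + y  -- replace 0 occurrence(s) of x with (z + y)
  => ( ( z * y ) + ( ( 5 + ( z * y ) ) - ( 5 + ( z * y ) ) ) ) <= 5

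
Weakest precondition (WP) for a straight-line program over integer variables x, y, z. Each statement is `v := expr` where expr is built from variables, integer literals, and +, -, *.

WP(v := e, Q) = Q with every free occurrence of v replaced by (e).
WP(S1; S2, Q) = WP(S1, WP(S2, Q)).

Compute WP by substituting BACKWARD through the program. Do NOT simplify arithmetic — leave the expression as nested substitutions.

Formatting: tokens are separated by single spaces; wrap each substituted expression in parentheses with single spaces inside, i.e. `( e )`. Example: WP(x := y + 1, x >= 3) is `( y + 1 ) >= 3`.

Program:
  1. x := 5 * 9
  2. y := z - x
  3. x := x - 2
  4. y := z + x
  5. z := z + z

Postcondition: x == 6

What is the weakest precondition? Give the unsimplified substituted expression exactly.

Answer: ( ( 5 * 9 ) - 2 ) == 6

Derivation:
post: x == 6
stmt 5: z := z + z  -- replace 0 occurrence(s) of z with (z + z)
  => x == 6
stmt 4: y := z + x  -- replace 0 occurrence(s) of y with (z + x)
  => x == 6
stmt 3: x := x - 2  -- replace 1 occurrence(s) of x with (x - 2)
  => ( x - 2 ) == 6
stmt 2: y := z - x  -- replace 0 occurrence(s) of y with (z - x)
  => ( x - 2 ) == 6
stmt 1: x := 5 * 9  -- replace 1 occurrence(s) of x with (5 * 9)
  => ( ( 5 * 9 ) - 2 ) == 6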